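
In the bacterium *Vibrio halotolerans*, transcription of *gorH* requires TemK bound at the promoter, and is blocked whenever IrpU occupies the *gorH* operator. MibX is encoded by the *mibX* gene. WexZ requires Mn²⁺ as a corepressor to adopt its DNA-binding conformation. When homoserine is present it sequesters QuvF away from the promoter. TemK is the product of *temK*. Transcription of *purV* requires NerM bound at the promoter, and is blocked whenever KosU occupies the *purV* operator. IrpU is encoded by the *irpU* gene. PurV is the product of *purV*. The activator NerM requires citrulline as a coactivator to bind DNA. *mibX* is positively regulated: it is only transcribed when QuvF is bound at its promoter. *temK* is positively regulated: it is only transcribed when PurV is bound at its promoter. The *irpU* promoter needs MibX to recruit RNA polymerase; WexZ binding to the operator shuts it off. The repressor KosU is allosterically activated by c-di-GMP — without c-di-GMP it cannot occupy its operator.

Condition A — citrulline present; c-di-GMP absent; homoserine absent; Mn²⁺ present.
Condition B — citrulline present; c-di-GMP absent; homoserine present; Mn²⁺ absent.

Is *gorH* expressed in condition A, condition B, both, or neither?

Condition A:
Citrulline is present, so NerM is active.
c-di-GMP is absent, so KosU is inactive.
No repressor is bound and NerM is active, so *purV* is transcribed.
So PurV is produced and active.
No repressor is bound and PurV is active, so *temK* is transcribed.
So TemK is produced and active.
Homoserine is absent, so QuvF is active.
No repressor is bound and QuvF is active, so *mibX* is transcribed.
So MibX is produced and active.
Mn²⁺ is present, so WexZ is active.
With repressor WexZ bound, *irpU* is not transcribed.
So IrpU is not produced.
No repressor is bound and TemK is active, so *gorH* is transcribed.
→ *gorH* is ON in A.
Condition B:
Citrulline is present, so NerM is active.
c-di-GMP is absent, so KosU is inactive.
No repressor is bound and NerM is active, so *purV* is transcribed.
So PurV is produced and active.
No repressor is bound and PurV is active, so *temK* is transcribed.
So TemK is produced and active.
Homoserine is present, so QuvF is inactive.
Required activator QuvF is absent, so *mibX* is not transcribed.
So MibX is not produced.
Mn²⁺ is absent, so WexZ is inactive.
Required activator MibX is absent, so *irpU* is not transcribed.
So IrpU is not produced.
No repressor is bound and TemK is active, so *gorH* is transcribed.
→ *gorH* is ON in B.

both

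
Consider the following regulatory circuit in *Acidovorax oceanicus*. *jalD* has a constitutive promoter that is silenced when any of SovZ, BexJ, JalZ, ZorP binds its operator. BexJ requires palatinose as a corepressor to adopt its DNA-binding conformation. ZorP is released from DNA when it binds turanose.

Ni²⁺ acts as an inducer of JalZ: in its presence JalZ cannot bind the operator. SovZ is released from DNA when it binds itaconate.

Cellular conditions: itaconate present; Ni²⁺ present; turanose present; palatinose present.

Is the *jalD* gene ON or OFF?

Itaconate is present, so SovZ is inactive.
Palatinose is present, so BexJ is active.
Ni²⁺ is present, so JalZ is inactive.
Turanose is present, so ZorP is inactive.
With repressor BexJ bound, *jalD* is not transcribed.

OFF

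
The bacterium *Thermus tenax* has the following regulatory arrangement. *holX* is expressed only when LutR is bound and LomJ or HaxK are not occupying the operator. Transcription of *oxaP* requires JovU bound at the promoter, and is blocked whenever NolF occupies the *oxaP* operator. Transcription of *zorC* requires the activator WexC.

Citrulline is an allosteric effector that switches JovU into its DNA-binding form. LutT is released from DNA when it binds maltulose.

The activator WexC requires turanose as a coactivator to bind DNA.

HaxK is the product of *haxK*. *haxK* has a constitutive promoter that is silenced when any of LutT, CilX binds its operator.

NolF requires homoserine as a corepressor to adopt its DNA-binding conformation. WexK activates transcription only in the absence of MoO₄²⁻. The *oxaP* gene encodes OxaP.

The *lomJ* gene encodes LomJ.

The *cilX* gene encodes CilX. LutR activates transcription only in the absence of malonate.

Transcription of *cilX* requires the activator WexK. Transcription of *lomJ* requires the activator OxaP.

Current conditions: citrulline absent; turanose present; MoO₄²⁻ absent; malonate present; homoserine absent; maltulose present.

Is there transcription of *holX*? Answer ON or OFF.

Malonate is present, so LutR is inactive.
Homoserine is absent, so NolF is inactive.
Citrulline is absent, so JovU is inactive.
Required activator JovU is absent, so *oxaP* is not transcribed.
So OxaP is not produced.
Required activator OxaP is absent, so *lomJ* is not transcribed.
So LomJ is not produced.
Maltulose is present, so LutT is inactive.
MoO₄²⁻ is absent, so WexK is active.
No repressor is bound and WexK is active, so *cilX* is transcribed.
So CilX is produced and active.
With repressor CilX bound, *haxK* is not transcribed.
So HaxK is not produced.
Required activator LutR is absent, so *holX* is not transcribed.

OFF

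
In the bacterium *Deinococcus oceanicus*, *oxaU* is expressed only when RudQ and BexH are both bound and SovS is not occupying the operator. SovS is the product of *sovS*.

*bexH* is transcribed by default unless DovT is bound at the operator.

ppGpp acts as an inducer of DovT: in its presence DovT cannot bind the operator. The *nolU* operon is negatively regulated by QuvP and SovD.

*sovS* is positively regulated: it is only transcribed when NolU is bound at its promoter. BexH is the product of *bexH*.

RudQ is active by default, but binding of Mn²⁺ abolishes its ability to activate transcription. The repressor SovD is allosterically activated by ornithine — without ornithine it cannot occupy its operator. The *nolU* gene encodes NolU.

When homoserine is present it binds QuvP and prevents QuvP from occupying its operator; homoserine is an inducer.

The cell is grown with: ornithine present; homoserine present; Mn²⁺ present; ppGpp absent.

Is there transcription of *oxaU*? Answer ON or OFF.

Homoserine is present, so QuvP is inactive.
Ornithine is present, so SovD is active.
With repressor SovD bound, *nolU* is not transcribed.
So NolU is not produced.
Required activator NolU is absent, so *sovS* is not transcribed.
So SovS is not produced.
Mn²⁺ is present, so RudQ is inactive.
ppGpp is absent, so DovT is active.
With repressor DovT bound, *bexH* is not transcribed.
So BexH is not produced.
Required activator RudQ is absent, so *oxaU* is not transcribed.

OFF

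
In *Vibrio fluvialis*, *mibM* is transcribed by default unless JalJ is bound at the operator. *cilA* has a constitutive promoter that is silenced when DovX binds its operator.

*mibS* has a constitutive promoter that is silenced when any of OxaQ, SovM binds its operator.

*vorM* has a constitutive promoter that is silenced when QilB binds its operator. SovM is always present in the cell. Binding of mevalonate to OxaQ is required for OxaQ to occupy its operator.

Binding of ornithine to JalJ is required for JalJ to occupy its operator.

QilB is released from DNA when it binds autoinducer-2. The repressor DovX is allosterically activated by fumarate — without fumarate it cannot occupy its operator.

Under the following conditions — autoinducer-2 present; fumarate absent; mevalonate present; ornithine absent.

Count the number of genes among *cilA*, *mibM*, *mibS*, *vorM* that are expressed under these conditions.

Fumarate is absent, so DovX is inactive.
With no repressor bound, *cilA* is transcribed.
→ *cilA* is ON.
Ornithine is absent, so JalJ is inactive.
With no repressor bound, *mibM* is transcribed.
→ *mibM* is ON.
Mevalonate is present, so OxaQ is active.
SovM is produced constitutively and is active.
With repressor OxaQ bound, *mibS* is not transcribed.
→ *mibS* is OFF.
Autoinducer-2 is present, so QilB is inactive.
With no repressor bound, *vorM* is transcribed.
→ *vorM* is ON.
3 of the 4 genes are transcribed.

3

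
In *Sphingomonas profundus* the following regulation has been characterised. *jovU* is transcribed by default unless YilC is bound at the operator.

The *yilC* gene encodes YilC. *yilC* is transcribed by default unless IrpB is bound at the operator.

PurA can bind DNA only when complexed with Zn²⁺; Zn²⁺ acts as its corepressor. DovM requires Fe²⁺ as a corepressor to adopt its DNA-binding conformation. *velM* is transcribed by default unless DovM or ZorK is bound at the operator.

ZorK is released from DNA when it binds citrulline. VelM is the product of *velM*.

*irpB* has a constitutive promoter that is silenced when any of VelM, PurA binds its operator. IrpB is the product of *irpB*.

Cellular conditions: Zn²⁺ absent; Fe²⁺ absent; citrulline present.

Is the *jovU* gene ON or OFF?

OFF

Fe²⁺ is absent, so DovM is inactive.
Citrulline is present, so ZorK is inactive.
With no repressor bound, *velM* is transcribed.
So VelM is produced and active.
Zn²⁺ is absent, so PurA is inactive.
With repressor VelM bound, *irpB* is not transcribed.
So IrpB is not produced.
With no repressor bound, *yilC* is transcribed.
So YilC is produced and active.
With repressor YilC bound, *jovU* is not transcribed.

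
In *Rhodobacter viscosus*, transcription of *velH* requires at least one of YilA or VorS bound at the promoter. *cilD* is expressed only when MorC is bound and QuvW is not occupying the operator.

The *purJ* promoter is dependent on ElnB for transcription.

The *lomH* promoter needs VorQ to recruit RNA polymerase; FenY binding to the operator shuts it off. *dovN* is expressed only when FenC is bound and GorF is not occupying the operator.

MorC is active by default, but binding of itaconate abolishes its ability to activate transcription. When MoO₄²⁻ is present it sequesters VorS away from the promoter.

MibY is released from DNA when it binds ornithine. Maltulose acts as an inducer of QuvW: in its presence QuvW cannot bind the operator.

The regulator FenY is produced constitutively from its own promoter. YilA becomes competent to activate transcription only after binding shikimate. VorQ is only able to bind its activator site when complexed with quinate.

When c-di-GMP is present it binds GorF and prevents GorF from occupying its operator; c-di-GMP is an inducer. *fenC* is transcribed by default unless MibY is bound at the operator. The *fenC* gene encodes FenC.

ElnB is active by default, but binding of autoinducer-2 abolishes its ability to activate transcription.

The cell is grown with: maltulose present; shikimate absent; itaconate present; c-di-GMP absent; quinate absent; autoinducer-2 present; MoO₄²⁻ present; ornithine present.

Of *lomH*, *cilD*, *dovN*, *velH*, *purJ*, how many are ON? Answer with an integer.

0

Quinate is absent, so VorQ is inactive.
FenY is produced constitutively and is active.
With repressor FenY bound, *lomH* is not transcribed.
→ *lomH* is OFF.
Itaconate is present, so MorC is inactive.
Maltulose is present, so QuvW is inactive.
Required activator MorC is absent, so *cilD* is not transcribed.
→ *cilD* is OFF.
Ornithine is present, so MibY is inactive.
With no repressor bound, *fenC* is transcribed.
So FenC is produced and active.
c-di-GMP is absent, so GorF is active.
With repressor GorF bound, *dovN* is not transcribed.
→ *dovN* is OFF.
Shikimate is absent, so YilA is inactive.
MoO₄²⁻ is present, so VorS is inactive.
No activator is available at the *velH* promoter, so *velH* is not transcribed.
→ *velH* is OFF.
Autoinducer-2 is present, so ElnB is inactive.
Required activator ElnB is absent, so *purJ* is not transcribed.
→ *purJ* is OFF.
0 of the 5 genes are transcribed.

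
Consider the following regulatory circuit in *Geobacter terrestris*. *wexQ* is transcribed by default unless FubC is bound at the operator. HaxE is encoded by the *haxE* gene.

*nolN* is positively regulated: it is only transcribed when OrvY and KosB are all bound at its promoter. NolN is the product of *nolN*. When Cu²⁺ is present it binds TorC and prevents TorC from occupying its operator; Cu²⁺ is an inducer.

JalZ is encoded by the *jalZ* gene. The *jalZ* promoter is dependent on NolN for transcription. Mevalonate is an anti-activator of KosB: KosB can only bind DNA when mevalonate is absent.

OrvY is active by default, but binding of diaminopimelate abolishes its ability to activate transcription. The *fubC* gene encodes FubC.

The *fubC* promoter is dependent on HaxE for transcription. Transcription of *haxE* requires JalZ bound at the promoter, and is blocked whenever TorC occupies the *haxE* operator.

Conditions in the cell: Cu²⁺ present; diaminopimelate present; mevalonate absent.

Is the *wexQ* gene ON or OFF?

ON

Diaminopimelate is present, so OrvY is inactive.
Mevalonate is absent, so KosB is active.
Required activator OrvY is absent, so *nolN* is not transcribed.
So NolN is not produced.
Required activator NolN is absent, so *jalZ* is not transcribed.
So JalZ is not produced.
Cu²⁺ is present, so TorC is inactive.
Required activator JalZ is absent, so *haxE* is not transcribed.
So HaxE is not produced.
Required activator HaxE is absent, so *fubC* is not transcribed.
So FubC is not produced.
With no repressor bound, *wexQ* is transcribed.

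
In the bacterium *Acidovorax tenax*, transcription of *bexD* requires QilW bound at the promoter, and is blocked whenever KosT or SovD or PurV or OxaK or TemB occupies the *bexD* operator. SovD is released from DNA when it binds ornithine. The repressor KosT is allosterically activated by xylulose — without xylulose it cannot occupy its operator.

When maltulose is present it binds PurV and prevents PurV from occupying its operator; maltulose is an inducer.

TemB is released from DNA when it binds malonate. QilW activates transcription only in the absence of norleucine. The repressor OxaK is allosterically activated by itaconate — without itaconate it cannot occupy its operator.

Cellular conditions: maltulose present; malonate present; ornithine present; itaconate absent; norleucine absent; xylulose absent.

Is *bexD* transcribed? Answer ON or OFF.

ON

Norleucine is absent, so QilW is active.
Xylulose is absent, so KosT is inactive.
Ornithine is present, so SovD is inactive.
Maltulose is present, so PurV is inactive.
Itaconate is absent, so OxaK is inactive.
Malonate is present, so TemB is inactive.
No repressor is bound and QilW is active, so *bexD* is transcribed.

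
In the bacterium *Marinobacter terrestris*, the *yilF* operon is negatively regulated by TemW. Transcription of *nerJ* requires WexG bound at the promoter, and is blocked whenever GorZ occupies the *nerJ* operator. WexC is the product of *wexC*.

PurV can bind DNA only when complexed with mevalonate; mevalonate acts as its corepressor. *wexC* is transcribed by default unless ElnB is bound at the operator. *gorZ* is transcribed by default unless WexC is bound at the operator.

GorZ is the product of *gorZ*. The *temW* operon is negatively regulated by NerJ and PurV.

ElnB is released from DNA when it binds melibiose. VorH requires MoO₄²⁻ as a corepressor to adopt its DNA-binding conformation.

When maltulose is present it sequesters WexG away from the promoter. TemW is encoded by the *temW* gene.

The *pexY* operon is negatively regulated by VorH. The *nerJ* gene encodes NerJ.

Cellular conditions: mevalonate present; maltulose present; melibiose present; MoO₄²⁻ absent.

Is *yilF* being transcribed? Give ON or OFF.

ON

Melibiose is present, so ElnB is inactive.
With no repressor bound, *wexC* is transcribed.
So WexC is produced and active.
With repressor WexC bound, *gorZ* is not transcribed.
So GorZ is not produced.
Maltulose is present, so WexG is inactive.
Required activator WexG is absent, so *nerJ* is not transcribed.
So NerJ is not produced.
Mevalonate is present, so PurV is active.
With repressor PurV bound, *temW* is not transcribed.
So TemW is not produced.
With no repressor bound, *yilF* is transcribed.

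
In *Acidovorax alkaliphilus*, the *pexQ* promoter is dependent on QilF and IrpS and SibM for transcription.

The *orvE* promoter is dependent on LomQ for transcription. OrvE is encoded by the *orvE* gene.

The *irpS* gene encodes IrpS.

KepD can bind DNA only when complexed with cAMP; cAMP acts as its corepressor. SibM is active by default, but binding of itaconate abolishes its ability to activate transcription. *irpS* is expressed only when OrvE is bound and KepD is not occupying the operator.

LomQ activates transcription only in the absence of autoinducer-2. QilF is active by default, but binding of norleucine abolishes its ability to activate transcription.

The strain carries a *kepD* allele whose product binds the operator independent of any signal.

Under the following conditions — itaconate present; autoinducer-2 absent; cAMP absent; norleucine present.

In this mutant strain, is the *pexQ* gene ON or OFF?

OFF

Norleucine is present, so QilF is inactive.
KepD is constitutively active in this strain.
Autoinducer-2 is absent, so LomQ is active.
No repressor is bound and LomQ is active, so *orvE* is transcribed.
So OrvE is produced and active.
With repressor KepD bound, *irpS* is not transcribed.
So IrpS is not produced.
Itaconate is present, so SibM is inactive.
Required activator QilF is absent, so *pexQ* is not transcribed.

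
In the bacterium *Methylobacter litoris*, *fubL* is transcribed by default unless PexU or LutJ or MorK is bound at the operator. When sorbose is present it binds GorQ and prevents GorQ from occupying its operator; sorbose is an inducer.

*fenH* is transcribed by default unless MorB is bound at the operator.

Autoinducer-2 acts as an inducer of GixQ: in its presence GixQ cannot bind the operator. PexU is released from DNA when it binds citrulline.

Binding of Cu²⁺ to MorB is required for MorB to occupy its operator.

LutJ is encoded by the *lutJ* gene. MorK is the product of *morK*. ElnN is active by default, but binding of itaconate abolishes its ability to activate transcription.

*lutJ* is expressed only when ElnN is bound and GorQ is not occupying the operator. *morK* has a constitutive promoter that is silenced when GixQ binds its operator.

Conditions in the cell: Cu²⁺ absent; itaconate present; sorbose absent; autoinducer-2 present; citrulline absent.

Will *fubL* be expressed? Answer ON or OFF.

Citrulline is absent, so PexU is active.
Sorbose is absent, so GorQ is active.
Itaconate is present, so ElnN is inactive.
With repressor GorQ bound, *lutJ* is not transcribed.
So LutJ is not produced.
Autoinducer-2 is present, so GixQ is inactive.
With no repressor bound, *morK* is transcribed.
So MorK is produced and active.
With repressor PexU bound, *fubL* is not transcribed.

OFF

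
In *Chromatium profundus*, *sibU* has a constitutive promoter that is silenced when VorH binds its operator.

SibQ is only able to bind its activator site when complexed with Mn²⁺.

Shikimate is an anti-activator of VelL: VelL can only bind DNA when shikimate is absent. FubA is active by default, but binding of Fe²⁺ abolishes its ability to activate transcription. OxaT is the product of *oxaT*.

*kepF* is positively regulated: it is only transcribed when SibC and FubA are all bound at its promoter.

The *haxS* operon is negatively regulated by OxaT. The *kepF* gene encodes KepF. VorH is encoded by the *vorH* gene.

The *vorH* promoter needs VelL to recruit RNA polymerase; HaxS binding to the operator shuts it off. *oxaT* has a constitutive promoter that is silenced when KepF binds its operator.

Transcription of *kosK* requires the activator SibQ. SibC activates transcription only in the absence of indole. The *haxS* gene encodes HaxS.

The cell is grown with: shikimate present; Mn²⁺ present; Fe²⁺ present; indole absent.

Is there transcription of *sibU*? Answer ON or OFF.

ON

Indole is absent, so SibC is active.
Fe²⁺ is present, so FubA is inactive.
Required activator FubA is absent, so *kepF* is not transcribed.
So KepF is not produced.
With no repressor bound, *oxaT* is transcribed.
So OxaT is produced and active.
With repressor OxaT bound, *haxS* is not transcribed.
So HaxS is not produced.
Shikimate is present, so VelL is inactive.
Required activator VelL is absent, so *vorH* is not transcribed.
So VorH is not produced.
With no repressor bound, *sibU* is transcribed.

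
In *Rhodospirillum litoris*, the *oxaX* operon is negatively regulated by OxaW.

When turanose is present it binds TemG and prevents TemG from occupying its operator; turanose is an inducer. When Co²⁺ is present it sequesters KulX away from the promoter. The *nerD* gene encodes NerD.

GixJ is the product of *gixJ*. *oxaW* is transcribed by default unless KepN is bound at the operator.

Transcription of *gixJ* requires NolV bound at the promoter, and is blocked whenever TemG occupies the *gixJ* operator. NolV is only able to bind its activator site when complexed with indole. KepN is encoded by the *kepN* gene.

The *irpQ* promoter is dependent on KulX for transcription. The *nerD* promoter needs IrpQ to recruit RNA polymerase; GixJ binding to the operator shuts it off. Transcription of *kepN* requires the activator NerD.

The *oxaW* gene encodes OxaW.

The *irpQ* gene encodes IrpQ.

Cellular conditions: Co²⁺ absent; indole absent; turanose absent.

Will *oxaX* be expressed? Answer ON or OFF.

ON

Co²⁺ is absent, so KulX is active.
No repressor is bound and KulX is active, so *irpQ* is transcribed.
So IrpQ is produced and active.
Indole is absent, so NolV is inactive.
Turanose is absent, so TemG is active.
With repressor TemG bound, *gixJ* is not transcribed.
So GixJ is not produced.
No repressor is bound and IrpQ is active, so *nerD* is transcribed.
So NerD is produced and active.
No repressor is bound and NerD is active, so *kepN* is transcribed.
So KepN is produced and active.
With repressor KepN bound, *oxaW* is not transcribed.
So OxaW is not produced.
With no repressor bound, *oxaX* is transcribed.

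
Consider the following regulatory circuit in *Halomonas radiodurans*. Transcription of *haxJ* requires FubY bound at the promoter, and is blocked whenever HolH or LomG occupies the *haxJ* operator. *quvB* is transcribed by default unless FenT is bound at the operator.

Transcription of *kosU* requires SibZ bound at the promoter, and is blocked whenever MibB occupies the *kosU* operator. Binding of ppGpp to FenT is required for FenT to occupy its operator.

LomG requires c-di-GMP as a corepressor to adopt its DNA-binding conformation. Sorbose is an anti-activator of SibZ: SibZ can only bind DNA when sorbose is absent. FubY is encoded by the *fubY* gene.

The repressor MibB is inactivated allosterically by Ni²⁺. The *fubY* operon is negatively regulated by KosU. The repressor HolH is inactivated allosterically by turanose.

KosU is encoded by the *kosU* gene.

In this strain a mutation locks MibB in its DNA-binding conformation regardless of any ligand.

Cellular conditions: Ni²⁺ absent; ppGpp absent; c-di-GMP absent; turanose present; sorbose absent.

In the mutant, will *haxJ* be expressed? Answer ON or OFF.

MibB is constitutively active in this strain.
Sorbose is absent, so SibZ is active.
With repressor MibB bound, *kosU* is not transcribed.
So KosU is not produced.
With no repressor bound, *fubY* is transcribed.
So FubY is produced and active.
Turanose is present, so HolH is inactive.
c-di-GMP is absent, so LomG is inactive.
No repressor is bound and FubY is active, so *haxJ* is transcribed.

ON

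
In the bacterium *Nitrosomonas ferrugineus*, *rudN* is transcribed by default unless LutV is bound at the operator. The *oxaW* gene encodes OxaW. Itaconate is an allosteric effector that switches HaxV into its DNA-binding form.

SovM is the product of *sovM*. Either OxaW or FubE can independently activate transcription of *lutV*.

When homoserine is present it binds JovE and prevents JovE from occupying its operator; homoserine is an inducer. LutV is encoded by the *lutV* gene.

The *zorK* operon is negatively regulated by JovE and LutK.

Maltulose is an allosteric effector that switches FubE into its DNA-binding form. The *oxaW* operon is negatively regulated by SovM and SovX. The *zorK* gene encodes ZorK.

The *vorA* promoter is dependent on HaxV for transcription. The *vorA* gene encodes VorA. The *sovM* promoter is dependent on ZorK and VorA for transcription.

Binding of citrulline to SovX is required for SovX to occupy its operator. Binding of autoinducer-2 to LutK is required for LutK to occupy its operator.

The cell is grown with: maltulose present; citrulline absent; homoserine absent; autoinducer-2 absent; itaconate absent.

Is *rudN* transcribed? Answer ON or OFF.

Homoserine is absent, so JovE is active.
Autoinducer-2 is absent, so LutK is inactive.
With repressor JovE bound, *zorK* is not transcribed.
So ZorK is not produced.
Itaconate is absent, so HaxV is inactive.
Required activator HaxV is absent, so *vorA* is not transcribed.
So VorA is not produced.
Required activator ZorK is absent, so *sovM* is not transcribed.
So SovM is not produced.
Citrulline is absent, so SovX is inactive.
With no repressor bound, *oxaW* is transcribed.
So OxaW is produced and active.
Maltulose is present, so FubE is active.
Activator OxaW is present, so *lutV* is transcribed.
So LutV is produced and active.
With repressor LutV bound, *rudN* is not transcribed.

OFF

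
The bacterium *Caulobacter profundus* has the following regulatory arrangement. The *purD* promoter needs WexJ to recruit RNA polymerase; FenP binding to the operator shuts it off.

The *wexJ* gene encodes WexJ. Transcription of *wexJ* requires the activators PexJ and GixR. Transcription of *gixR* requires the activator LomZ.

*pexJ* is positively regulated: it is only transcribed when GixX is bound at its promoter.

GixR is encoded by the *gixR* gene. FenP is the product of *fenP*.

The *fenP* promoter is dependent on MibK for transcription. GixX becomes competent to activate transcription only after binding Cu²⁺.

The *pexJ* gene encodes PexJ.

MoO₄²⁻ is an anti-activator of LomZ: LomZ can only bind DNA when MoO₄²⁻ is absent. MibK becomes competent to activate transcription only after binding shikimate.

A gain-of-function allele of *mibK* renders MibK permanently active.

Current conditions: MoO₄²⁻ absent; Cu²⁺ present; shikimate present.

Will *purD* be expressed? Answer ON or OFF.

Cu²⁺ is present, so GixX is active.
No repressor is bound and GixX is active, so *pexJ* is transcribed.
So PexJ is produced and active.
MoO₄²⁻ is absent, so LomZ is active.
No repressor is bound and LomZ is active, so *gixR* is transcribed.
So GixR is produced and active.
No repressor is bound and PexJ and GixR are active, so *wexJ* is transcribed.
So WexJ is produced and active.
MibK is constitutively active in this strain.
No repressor is bound and MibK is active, so *fenP* is transcribed.
So FenP is produced and active.
With repressor FenP bound, *purD* is not transcribed.

OFF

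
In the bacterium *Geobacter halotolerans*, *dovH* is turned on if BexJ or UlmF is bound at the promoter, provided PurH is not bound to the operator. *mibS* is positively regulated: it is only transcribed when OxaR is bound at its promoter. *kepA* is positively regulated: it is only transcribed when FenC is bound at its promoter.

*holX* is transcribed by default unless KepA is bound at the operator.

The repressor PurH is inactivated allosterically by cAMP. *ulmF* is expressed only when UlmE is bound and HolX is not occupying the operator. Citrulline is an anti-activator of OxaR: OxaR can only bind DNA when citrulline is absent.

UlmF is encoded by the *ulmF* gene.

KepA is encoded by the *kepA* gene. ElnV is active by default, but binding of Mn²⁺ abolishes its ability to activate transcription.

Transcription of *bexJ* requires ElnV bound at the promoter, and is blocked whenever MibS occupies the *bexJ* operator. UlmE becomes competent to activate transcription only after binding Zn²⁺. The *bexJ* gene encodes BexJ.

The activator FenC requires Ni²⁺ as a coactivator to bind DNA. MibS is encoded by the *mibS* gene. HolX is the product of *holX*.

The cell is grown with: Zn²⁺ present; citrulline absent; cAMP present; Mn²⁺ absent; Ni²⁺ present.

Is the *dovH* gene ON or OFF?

ON

cAMP is present, so PurH is inactive.
Citrulline is absent, so OxaR is active.
No repressor is bound and OxaR is active, so *mibS* is transcribed.
So MibS is produced and active.
Mn²⁺ is absent, so ElnV is active.
With repressor MibS bound, *bexJ* is not transcribed.
So BexJ is not produced.
Zn²⁺ is present, so UlmE is active.
Ni²⁺ is present, so FenC is active.
No repressor is bound and FenC is active, so *kepA* is transcribed.
So KepA is produced and active.
With repressor KepA bound, *holX* is not transcribed.
So HolX is not produced.
No repressor is bound and UlmE is active, so *ulmF* is transcribed.
So UlmF is produced and active.
Activator UlmF is present, so *dovH* is transcribed.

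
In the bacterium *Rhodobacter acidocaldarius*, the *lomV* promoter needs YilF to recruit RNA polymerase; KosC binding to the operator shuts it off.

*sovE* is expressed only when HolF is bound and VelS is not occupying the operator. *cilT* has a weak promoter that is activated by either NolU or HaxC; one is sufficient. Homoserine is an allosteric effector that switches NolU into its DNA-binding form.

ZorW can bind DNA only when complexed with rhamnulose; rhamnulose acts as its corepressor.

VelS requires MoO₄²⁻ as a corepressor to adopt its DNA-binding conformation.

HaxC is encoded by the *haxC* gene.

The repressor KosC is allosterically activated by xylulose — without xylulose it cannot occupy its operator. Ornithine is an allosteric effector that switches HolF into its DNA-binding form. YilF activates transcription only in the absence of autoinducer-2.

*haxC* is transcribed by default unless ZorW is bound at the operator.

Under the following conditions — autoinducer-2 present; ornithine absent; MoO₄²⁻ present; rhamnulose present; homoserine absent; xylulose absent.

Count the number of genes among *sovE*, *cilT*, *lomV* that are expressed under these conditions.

0

MoO₄²⁻ is present, so VelS is active.
Ornithine is absent, so HolF is inactive.
With repressor VelS bound, *sovE* is not transcribed.
→ *sovE* is OFF.
Homoserine is absent, so NolU is inactive.
Rhamnulose is present, so ZorW is active.
With repressor ZorW bound, *haxC* is not transcribed.
So HaxC is not produced.
No activator is available at the *cilT* promoter, so *cilT* is not transcribed.
→ *cilT* is OFF.
Autoinducer-2 is present, so YilF is inactive.
Xylulose is absent, so KosC is inactive.
Required activator YilF is absent, so *lomV* is not transcribed.
→ *lomV* is OFF.
0 of the 3 genes are transcribed.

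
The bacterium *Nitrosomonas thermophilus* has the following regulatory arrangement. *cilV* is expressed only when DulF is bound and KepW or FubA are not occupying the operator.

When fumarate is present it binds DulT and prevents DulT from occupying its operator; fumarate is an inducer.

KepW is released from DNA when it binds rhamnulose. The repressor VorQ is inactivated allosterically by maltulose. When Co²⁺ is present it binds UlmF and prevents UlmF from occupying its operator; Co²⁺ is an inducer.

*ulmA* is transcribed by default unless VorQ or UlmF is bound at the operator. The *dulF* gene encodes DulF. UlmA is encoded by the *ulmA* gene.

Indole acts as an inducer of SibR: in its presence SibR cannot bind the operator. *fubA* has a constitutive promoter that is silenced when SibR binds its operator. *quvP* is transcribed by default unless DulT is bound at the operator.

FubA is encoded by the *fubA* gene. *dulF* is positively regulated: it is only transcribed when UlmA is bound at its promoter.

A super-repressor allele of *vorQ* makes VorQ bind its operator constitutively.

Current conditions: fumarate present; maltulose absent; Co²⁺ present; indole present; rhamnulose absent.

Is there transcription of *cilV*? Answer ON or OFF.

VorQ is constitutively active in this strain.
Co²⁺ is present, so UlmF is inactive.
With repressor VorQ bound, *ulmA* is not transcribed.
So UlmA is not produced.
Required activator UlmA is absent, so *dulF* is not transcribed.
So DulF is not produced.
Rhamnulose is absent, so KepW is active.
Indole is present, so SibR is inactive.
With no repressor bound, *fubA* is transcribed.
So FubA is produced and active.
With repressor KepW bound, *cilV* is not transcribed.

OFF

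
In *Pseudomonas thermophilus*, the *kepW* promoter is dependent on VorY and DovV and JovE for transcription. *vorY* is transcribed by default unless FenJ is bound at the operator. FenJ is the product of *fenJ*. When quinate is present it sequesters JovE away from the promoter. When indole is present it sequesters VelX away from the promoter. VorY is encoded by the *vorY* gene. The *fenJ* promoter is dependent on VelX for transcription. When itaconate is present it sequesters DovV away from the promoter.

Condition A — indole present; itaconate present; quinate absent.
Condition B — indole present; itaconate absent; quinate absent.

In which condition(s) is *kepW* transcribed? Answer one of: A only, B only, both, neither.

B only

Condition A:
Indole is present, so VelX is inactive.
Required activator VelX is absent, so *fenJ* is not transcribed.
So FenJ is not produced.
With no repressor bound, *vorY* is transcribed.
So VorY is produced and active.
Itaconate is present, so DovV is inactive.
Quinate is absent, so JovE is active.
Required activator DovV is absent, so *kepW* is not transcribed.
→ *kepW* is OFF in A.
Condition B:
Indole is present, so VelX is inactive.
Required activator VelX is absent, so *fenJ* is not transcribed.
So FenJ is not produced.
With no repressor bound, *vorY* is transcribed.
So VorY is produced and active.
Itaconate is absent, so DovV is active.
Quinate is absent, so JovE is active.
No repressor is bound and VorY and DovV and JovE are active, so *kepW* is transcribed.
→ *kepW* is ON in B.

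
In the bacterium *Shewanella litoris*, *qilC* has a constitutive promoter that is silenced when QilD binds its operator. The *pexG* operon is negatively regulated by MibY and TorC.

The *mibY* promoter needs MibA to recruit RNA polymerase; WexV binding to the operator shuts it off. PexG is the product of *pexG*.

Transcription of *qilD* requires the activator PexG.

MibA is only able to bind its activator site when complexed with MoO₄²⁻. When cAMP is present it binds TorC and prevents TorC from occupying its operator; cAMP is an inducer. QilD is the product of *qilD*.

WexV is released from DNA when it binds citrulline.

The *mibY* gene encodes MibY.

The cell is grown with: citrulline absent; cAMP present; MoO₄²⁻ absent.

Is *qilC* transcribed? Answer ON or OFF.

OFF

MoO₄²⁻ is absent, so MibA is inactive.
Citrulline is absent, so WexV is active.
With repressor WexV bound, *mibY* is not transcribed.
So MibY is not produced.
cAMP is present, so TorC is inactive.
With no repressor bound, *pexG* is transcribed.
So PexG is produced and active.
No repressor is bound and PexG is active, so *qilD* is transcribed.
So QilD is produced and active.
With repressor QilD bound, *qilC* is not transcribed.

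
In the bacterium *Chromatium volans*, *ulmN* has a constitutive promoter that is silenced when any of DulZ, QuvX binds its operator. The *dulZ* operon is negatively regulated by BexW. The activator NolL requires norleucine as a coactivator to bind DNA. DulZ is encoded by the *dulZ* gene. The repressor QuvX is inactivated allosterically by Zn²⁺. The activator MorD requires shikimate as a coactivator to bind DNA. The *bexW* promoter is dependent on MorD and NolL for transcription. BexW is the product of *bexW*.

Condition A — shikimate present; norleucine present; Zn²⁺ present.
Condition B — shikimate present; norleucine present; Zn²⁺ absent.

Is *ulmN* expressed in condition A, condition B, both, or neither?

A only

Condition A:
Shikimate is present, so MorD is active.
Norleucine is present, so NolL is active.
No repressor is bound and MorD and NolL are active, so *bexW* is transcribed.
So BexW is produced and active.
With repressor BexW bound, *dulZ* is not transcribed.
So DulZ is not produced.
Zn²⁺ is present, so QuvX is inactive.
With no repressor bound, *ulmN* is transcribed.
→ *ulmN* is ON in A.
Condition B:
Shikimate is present, so MorD is active.
Norleucine is present, so NolL is active.
No repressor is bound and MorD and NolL are active, so *bexW* is transcribed.
So BexW is produced and active.
With repressor BexW bound, *dulZ* is not transcribed.
So DulZ is not produced.
Zn²⁺ is absent, so QuvX is active.
With repressor QuvX bound, *ulmN* is not transcribed.
→ *ulmN* is OFF in B.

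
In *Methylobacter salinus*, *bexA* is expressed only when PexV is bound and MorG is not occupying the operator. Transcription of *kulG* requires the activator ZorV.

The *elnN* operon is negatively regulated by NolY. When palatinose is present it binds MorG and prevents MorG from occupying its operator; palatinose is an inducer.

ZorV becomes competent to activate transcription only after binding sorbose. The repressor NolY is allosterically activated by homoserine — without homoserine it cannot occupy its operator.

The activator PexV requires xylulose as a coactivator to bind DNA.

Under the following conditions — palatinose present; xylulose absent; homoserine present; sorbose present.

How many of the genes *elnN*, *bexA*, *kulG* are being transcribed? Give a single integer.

1

Homoserine is present, so NolY is active.
With repressor NolY bound, *elnN* is not transcribed.
→ *elnN* is OFF.
Xylulose is absent, so PexV is inactive.
Palatinose is present, so MorG is inactive.
Required activator PexV is absent, so *bexA* is not transcribed.
→ *bexA* is OFF.
Sorbose is present, so ZorV is active.
No repressor is bound and ZorV is active, so *kulG* is transcribed.
→ *kulG* is ON.
1 of the 3 genes is transcribed.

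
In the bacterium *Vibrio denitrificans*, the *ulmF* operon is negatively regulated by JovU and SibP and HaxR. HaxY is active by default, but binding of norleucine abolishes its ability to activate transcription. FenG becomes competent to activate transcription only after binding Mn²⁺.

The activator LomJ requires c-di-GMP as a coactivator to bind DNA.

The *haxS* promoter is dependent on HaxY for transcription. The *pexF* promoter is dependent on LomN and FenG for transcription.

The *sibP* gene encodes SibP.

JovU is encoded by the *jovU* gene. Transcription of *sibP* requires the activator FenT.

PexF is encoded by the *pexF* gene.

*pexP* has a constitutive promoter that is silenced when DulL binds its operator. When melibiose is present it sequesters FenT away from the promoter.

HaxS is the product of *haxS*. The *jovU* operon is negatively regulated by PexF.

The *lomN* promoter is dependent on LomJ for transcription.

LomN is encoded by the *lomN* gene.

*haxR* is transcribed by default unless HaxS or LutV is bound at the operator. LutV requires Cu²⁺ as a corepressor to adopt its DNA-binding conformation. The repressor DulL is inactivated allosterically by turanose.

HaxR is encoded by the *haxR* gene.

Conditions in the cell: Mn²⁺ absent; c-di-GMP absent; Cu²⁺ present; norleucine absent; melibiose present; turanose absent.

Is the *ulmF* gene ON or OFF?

c-di-GMP is absent, so LomJ is inactive.
Required activator LomJ is absent, so *lomN* is not transcribed.
So LomN is not produced.
Mn²⁺ is absent, so FenG is inactive.
Required activator LomN is absent, so *pexF* is not transcribed.
So PexF is not produced.
With no repressor bound, *jovU* is transcribed.
So JovU is produced and active.
Melibiose is present, so FenT is inactive.
Required activator FenT is absent, so *sibP* is not transcribed.
So SibP is not produced.
Norleucine is absent, so HaxY is active.
No repressor is bound and HaxY is active, so *haxS* is transcribed.
So HaxS is produced and active.
Cu²⁺ is present, so LutV is active.
With repressor HaxS bound, *haxR* is not transcribed.
So HaxR is not produced.
With repressor JovU bound, *ulmF* is not transcribed.

OFF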